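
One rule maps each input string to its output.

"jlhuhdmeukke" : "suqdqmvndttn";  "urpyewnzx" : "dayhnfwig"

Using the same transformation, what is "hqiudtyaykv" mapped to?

In each case the input is transformed by: shift every letter 9 places forward in the alphabet (wrapping around).
Applying that to "hqiudtyaykv" gives "qzrdmchjhte".

qzrdmchjhte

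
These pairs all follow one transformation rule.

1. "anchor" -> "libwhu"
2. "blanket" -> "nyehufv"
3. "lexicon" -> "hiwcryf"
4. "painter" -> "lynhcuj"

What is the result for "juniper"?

Rule — shift every letter 6 places backward in the alphabet (wrapping around), then reverse the string.
For "juniper", step one produces "dohcjyl"; step two turns that into "lyjchod".
(Check on "lexicon": → "fyrcwih" → "hiwcryf" ✓)

lyjchod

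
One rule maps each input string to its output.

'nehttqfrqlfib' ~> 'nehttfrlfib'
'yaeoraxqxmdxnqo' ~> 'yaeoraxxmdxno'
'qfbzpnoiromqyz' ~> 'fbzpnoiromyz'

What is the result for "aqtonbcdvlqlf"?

atonbcdvllf

The rule is to remove every "q".
"aqtonbcdvlqlf" → "atonbcdvllf".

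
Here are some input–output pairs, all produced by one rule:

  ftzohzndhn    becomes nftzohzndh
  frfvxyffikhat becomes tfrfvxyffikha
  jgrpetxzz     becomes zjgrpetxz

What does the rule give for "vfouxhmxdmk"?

The pattern: move the last character to the front.
On "vfouxhmxdmk" that produces "kvfouxhmxdm".

kvfouxhmxdm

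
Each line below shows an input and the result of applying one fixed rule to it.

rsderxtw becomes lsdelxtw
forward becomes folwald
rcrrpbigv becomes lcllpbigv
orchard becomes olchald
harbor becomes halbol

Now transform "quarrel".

In each case the input is transformed by: replace every "r" with "l".
Applying that to "quarrel" gives "quallel".

quallel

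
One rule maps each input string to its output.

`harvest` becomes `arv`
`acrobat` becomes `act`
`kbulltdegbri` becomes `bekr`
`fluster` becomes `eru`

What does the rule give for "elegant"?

agt

The rule is to sort the characters into alphabetical order, then keep one character in every 3, starting at position 1 (positions 1st, 4th, 7th, ...).
Applying that to "elegant" gives "agt".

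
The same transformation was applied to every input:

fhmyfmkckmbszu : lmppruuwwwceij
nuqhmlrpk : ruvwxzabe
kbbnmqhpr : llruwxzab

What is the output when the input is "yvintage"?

koqsxdfi

What's happening: sort the characters into alphabetical order, then shift every letter 10 places forward in the alphabet (wrapping around).
Working it through for "yvintage": intermediate "aegintvy", final "koqsxdfi".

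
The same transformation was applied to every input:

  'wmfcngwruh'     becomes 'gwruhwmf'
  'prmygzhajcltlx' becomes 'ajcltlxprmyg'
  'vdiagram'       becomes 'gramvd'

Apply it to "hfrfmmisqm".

What's happening: swap the front and back halves of the string, then delete the last 2 characters.
On "hfrfmmisqm": the first step gives "misqmhfrfm", and the second then gives "misqmhfr".

misqmhfr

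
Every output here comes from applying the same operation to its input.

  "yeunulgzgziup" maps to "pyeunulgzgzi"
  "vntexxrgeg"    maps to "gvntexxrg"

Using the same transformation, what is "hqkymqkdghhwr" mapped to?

rhqkymqkdghh

In each case the input is transformed by: move the last character to the front, then delete the last character.
For "hqkymqkdghhwr", step one produces "rhqkymqkdghhw"; step two turns that into "rhqkymqkdghh".
(Check on "yeunulgzgziup": → "pyeunulgzgziu" → "pyeunulgzgzi" ✓)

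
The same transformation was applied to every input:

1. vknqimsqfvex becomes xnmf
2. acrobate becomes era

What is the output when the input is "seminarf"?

Looking at the pairs, the operation is to move the last character to the front, then keep one character in every 3, starting at position 1 (positions 1st, 4th, 7th, ...).
So "seminarf" becomes "fma".

fma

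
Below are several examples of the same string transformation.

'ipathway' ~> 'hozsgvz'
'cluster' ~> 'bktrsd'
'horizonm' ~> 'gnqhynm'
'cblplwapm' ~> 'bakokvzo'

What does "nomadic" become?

mnlzch

Rule — delete the last character, then shift every letter 1 place backward in the alphabet (wrapping around).
Starting from "nomadic": after the first operation, "nomadi"; after the second, "mnlzch".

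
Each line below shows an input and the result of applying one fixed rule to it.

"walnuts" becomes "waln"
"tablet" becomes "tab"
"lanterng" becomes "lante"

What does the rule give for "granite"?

gran

The transformation: delete the last 3 characters.
"granite" → "gran".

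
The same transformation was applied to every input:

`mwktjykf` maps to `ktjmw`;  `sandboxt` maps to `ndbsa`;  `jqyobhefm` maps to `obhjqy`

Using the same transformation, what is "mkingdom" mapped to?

The rule is to delete the last 3 characters, then move the last 3 characters to the front (rotate right by 3).
Applying that to "mkingdom" gives "ingmk".

ingmk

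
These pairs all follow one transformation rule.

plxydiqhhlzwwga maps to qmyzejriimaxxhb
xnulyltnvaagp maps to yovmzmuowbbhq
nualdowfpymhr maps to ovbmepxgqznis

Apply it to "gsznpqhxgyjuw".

htaoqriyhzkvx

The rule is to shift every letter 1 place forward in the alphabet (wrapping around).
Applying that to "gsznpqhxgyjuw" gives "htaoqriyhzkvx".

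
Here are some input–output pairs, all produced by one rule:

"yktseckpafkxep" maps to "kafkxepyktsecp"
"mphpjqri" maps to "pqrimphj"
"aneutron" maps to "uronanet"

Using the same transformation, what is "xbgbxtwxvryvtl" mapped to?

Rule — swap the front and back halves of the string, then swap the first and last characters.
Working it through for "xbgbxtwxvryvtl": intermediate "xvryvtlxbgbxtw", final "wvryvtlxbgbxtx".

wvryvtlxbgbxtx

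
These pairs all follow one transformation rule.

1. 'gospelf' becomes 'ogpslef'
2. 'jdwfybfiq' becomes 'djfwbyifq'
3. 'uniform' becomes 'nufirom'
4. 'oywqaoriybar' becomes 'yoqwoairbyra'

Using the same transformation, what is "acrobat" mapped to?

caorabt

What's happening: swap each adjacent pair of characters (1↔2, 3↔4, ...).
"acrobat" → "caorabt".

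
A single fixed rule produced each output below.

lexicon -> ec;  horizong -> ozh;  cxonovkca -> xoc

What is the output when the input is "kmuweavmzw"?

mem

Each output is the input with this applied: swap the first and last characters, then keep one character in every 3, starting at position 2 (positions 2nd, 5th, 8th, ...).
Applying both steps to "kmuweavmzw": "wmuweavmzk", then "mem".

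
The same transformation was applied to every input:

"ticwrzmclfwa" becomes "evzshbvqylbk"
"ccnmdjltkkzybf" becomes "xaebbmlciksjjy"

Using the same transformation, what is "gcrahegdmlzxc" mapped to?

ywbfbqzgdfclk

The pattern: shift every letter 1 place backward in the alphabet (wrapping around), then move the last 3 characters to the front (rotate right by 3).
For "gcrahegdmlzxc", step one produces "fbqzgdfclkywb"; step two turns that into "ywbfbqzgdfclk".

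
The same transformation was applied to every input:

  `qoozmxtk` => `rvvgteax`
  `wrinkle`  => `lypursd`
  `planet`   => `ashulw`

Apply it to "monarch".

ovuhyjt

In each case the input is transformed by: shift every letter 7 places forward in the alphabet (wrapping around), then swap the first and last characters.
On "monarch" that produces "ovuhyjt".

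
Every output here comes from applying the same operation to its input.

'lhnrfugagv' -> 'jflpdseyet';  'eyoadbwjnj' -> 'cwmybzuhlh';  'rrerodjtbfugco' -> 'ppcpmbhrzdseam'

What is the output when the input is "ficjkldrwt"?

dgahijbpur

In each case the input is transformed by: shift every letter 2 places backward in the alphabet (wrapping around).
"ficjkldrwt" → "dgahijbpur".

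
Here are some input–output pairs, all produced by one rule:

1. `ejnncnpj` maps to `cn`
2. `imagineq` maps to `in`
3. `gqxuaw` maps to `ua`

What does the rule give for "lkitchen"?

The rule is to swap the front and back halves of the string, then keep only the first 2 characters.
For "lkitchen", step one produces "chenlkit"; step two turns that into "ch".

ch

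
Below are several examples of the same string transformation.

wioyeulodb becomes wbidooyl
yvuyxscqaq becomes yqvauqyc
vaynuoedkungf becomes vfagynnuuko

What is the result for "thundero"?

tohrue

The rule is to take characters alternately from the front and the back (1st, last, 2nd, 2nd-last, ...), then delete the last 2 characters.
Working it through for "thundero": intermediate "tohruend", final "tohrue".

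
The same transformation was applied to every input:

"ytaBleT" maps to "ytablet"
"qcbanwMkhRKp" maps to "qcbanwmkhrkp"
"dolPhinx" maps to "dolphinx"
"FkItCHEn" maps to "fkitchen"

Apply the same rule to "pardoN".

pardon

In each case the input is transformed by: convert every letter to lowercase.
Doing the same to "pardoN": "pardon".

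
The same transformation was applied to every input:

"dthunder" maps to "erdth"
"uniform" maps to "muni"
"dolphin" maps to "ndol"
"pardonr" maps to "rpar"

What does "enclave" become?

The rule is to move the first 3 characters to the end (rotate left by 3), then delete the first 3 characters.
On "enclave": the first step gives "laveenc", and the second then gives "eenc".

eenc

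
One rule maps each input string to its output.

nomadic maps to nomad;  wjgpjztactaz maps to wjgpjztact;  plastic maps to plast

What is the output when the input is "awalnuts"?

awalnu

The pattern: delete the last 2 characters.
So "awalnuts" becomes "awalnu".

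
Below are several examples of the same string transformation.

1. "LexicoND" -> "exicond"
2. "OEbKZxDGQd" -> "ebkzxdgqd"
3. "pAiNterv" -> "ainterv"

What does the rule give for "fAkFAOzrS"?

akfaozrs

Each output is the input with this applied: delete the first character, then convert every letter to lowercase.
On "fAkFAOzrS": the first step gives "AkFAOzrS", and the second then gives "akfaozrs".
(Check on "pAiNterv": → "AiNterv" → "ainterv" ✓)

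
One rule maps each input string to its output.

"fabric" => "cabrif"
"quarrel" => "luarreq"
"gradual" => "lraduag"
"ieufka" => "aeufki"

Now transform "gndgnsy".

Looking at the pairs, the operation is to swap the first and last characters.
So "gndgnsy" becomes "yndgnsg".

yndgnsg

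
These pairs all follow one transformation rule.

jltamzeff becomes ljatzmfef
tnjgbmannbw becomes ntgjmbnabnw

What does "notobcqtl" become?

onotcbtql

Each output is the input with this applied: swap each adjacent pair of characters (1↔2, 3↔4, ...).
For "notobcqtl" the result is "onotcbtql".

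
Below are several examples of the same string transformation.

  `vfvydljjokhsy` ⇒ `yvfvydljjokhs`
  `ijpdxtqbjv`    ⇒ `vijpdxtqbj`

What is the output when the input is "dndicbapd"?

The pattern: move the last character to the front.
"dndicbapd" → "ddndicbap".

ddndicbap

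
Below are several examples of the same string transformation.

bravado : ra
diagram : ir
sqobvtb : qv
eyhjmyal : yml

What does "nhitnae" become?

hn

What's happening: keep one character in every 3, starting at position 2 (positions 2nd, 5th, 8th, ...).
For "nhitnae" the result is "hn".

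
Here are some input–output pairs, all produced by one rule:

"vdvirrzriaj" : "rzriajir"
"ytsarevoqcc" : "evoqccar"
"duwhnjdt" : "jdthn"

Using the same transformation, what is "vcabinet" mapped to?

netbi

What's happening: delete the first 3 characters, then move the first 2 characters to the end (rotate left by 2).
Applying that to "vcabinet" gives "netbi".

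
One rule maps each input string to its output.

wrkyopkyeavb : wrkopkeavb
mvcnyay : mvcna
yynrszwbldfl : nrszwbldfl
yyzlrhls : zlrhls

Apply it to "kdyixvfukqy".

The transformation: remove every "y".
Applying that to "kdyixvfukqy" gives "kdixvfukq".

kdixvfukq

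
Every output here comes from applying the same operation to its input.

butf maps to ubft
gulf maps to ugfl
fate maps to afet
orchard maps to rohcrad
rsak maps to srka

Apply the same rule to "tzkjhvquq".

ztjkvhuqq

The transformation: swap each adjacent pair of characters (1↔2, 3↔4, ...).
Doing the same to "tzkjhvquq": "ztjkvhuqq".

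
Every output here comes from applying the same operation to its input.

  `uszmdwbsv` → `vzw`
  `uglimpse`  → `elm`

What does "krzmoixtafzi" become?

The pattern: take characters alternately from the front and the back (1st, last, 2nd, 2nd-last, ...), then keep one character in every 3, starting at position 2 (positions 2nd, 5th, 8th, ...).
Applying that to "krzmoixtafzi" gives "izai".

izai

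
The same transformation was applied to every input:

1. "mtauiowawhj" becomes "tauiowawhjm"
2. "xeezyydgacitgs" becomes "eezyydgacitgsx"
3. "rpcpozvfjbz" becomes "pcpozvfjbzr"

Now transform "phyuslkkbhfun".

The transformation: move the first character to the end.
Doing the same to "phyuslkkbhfun": "hyuslkkbhfunp".

hyuslkkbhfunp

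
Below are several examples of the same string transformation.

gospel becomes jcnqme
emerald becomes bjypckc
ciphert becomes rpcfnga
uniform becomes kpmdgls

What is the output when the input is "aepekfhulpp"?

nnjsfdicncy

Rule — shift every letter 2 places backward in the alphabet (wrapping around), then reverse the string.
Applying that to "aepekfhulpp" gives "nnjsfdicncy".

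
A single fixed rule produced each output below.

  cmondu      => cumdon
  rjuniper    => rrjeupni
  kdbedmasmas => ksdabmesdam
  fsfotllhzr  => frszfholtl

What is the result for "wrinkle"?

Looking at the pairs, the operation is to take characters alternately from the front and the back (1st, last, 2nd, 2nd-last, ...).
Doing the same to "wrinkle": "werlikn".

werlikn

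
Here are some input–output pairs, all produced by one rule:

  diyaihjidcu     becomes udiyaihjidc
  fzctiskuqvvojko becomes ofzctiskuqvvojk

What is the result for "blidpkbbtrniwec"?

The pattern: move the last character to the front.
On "blidpkbbtrniwec" that produces "cblidpkbbtrniwe".

cblidpkbbtrniwe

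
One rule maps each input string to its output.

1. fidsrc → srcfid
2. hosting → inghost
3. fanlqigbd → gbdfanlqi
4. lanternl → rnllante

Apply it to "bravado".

The transformation: move the last 3 characters to the front (rotate right by 3).
For "bravado" the result is "adobrav".

adobrav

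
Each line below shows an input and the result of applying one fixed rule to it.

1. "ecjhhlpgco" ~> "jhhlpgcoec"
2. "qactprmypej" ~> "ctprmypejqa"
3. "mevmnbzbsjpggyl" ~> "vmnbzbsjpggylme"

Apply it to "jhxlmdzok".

The transformation: move the first 2 characters to the end (rotate left by 2).
On "jhxlmdzok" that produces "xlmdzokjh".

xlmdzokjh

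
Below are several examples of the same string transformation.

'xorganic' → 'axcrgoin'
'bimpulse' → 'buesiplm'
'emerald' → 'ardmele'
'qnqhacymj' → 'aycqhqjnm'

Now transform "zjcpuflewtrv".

Rule — sort the characters into alphabetical order, then take characters alternately from the front and the back (1st, last, 2nd, 2nd-last, ...).
On "zjcpuflewtrv" that produces "czewfvjultpr".

czewfvjultpr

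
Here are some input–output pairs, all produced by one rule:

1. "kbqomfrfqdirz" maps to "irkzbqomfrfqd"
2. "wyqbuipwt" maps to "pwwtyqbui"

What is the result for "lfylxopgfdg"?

fdlgfylxopg

The pattern: swap the first and last characters, then move the last 3 characters to the front (rotate right by 3).
Applying both steps to "lfylxopgfdg": "gfylxopgfdl", then "fdlgfylxopg".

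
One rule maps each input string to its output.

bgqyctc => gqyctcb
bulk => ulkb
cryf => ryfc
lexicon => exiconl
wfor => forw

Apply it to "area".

The rule is to move the first character to the end.
Doing the same to "area": "reaa".

reaa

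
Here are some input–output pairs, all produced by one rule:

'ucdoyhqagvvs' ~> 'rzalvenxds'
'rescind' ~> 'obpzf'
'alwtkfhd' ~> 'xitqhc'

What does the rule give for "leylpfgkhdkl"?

In each case the input is transformed by: delete the last 2 characters, then shift every letter 3 places backward in the alphabet (wrapping around).
"leylpfgkhdkl" → "leylpfgkhd" → "ibvimcdhea".

ibvimcdhea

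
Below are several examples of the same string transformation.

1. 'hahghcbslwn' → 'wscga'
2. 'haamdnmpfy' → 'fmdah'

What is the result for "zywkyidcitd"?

The transformation: reverse the string, then keep every other character starting from the second (positions 2nd, 4th, 6th, ...).
Working it through for "zywkyidcitd": intermediate "dticdiykwyz", final "tciky".

tciky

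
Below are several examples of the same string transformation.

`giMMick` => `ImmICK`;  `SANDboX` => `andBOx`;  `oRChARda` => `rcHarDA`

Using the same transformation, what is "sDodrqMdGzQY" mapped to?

In each case the input is transformed by: delete the first character, then flip the case of every letter.
Working it through for "sDodrqMdGzQY": intermediate "DodrqMdGzQY", final "dODRQmDgZqy".

dODRQmDgZqy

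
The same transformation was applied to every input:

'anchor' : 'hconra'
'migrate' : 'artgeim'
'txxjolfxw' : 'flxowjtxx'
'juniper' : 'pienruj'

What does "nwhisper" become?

The pattern: move the last 3 characters to the front (rotate right by 3), then take characters alternately from the front and the back (1st, last, 2nd, 2nd-last, ...).
Starting from "nwhisper": after the first operation, "pernwhis"; after the second, "pseirhnw".

pseirhnw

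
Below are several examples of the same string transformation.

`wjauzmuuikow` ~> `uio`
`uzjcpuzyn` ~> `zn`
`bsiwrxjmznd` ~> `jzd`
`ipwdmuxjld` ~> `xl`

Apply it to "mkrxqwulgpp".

ugp

Each output is the input with this applied: keep every other character starting from the first (positions 1st, 3rd, 5th, ...), then delete the first 3 characters.
On "mkrxqwulgpp": the first step gives "mrqugp", and the second then gives "ugp".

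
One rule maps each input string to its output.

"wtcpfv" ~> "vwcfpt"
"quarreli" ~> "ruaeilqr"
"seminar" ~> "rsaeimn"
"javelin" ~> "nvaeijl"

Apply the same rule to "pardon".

Rule — sort the characters into alphabetical order, then move the last 2 characters to the front (rotate right by 2).
Working it through for "pardon": intermediate "adnopr", final "pradno".

pradno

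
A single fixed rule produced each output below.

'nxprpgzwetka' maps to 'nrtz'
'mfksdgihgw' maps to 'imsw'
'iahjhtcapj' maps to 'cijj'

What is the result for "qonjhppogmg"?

jmpq

The rule is to keep one character in every 3, starting at position 1 (positions 1st, 4th, 7th, ...), then sort the characters into alphabetical order.
Applying both steps to "qonjhppogmg": "qjpm", then "jmpq".
(Check on "nxprpgzwetka": → "nrzt" → "nrtz" ✓)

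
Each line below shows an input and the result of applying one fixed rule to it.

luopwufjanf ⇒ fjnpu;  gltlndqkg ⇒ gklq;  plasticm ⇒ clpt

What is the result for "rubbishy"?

The rule is to sort the characters into alphabetical order, then keep every other character starting from the second (positions 2nd, 4th, 6th, ...).
"rubbishy" → "bbhirsuy" → "bisy".
(Check on "luopwufjanf": → "affjlnopuuw" → "fjnpu" ✓)

bisy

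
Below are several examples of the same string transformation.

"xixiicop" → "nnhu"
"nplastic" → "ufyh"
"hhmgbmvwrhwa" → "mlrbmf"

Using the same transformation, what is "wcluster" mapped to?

The pattern: shift every letter 5 places forward in the alphabet (wrapping around), then keep every other character starting from the second (positions 2nd, 4th, 6th, ...).
For "wcluster", step one produces "bhqzxyjw"; step two turns that into "hzyw".

hzyw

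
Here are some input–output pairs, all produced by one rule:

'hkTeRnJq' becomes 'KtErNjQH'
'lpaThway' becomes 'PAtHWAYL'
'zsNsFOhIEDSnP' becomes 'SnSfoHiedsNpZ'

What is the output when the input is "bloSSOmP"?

Each output is the input with this applied: move the first character to the end, then flip the case of every letter.
Applying both steps to "bloSSOmP": "loSSOmPb", then "LOssoMpB".

LOssoMpB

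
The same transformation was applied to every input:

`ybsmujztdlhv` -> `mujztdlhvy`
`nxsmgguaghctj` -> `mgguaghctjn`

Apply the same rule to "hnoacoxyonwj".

Rule — move the first 3 characters to the end (rotate left by 3), then delete the last 2 characters.
Applying both steps to "hnoacoxyonwj": "acoxyonwjhno", then "acoxyonwjh".

acoxyonwjh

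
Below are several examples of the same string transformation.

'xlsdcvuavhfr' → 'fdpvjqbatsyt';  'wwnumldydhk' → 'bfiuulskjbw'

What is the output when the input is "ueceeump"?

sknscacc

Looking at the pairs, the operation is to move the last 3 characters to the front (rotate right by 3), then shift every letter 2 places backward in the alphabet (wrapping around).
"ueceeump" → "umpuecee" → "sknscacc".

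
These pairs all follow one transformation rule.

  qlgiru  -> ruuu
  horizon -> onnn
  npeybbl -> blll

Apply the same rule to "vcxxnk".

The transformation: repeat every character 3 times, then keep only the last 4 characters.
Applying both steps to "vcxxnk": "vvvcccxxxxxxnnnkkk", then "nkkk".

nkkk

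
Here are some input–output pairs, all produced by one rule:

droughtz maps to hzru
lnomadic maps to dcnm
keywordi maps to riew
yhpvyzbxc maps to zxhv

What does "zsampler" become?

lrsm

Rule — keep every other character starting from the second (positions 2nd, 4th, 6th, ...), then swap the front and back halves of the string.
For "zsampler", step one produces "smlr"; step two turns that into "lrsm".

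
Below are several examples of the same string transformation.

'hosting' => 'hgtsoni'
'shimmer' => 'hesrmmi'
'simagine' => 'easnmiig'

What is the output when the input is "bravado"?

The rule is to sort the characters into reverse alphabetical order, then move the last 2 characters to the front (rotate right by 2).
On "bravado": the first step gives "vrodbaa", and the second then gives "aavrodb".

aavrodb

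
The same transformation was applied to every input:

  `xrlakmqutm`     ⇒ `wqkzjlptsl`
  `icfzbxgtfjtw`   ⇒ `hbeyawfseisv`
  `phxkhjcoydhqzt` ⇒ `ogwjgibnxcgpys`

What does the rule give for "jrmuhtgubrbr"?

iqltgsftaqaq

The rule is to shift every letter 1 place backward in the alphabet (wrapping around).
"jrmuhtgubrbr" → "iqltgsftaqaq".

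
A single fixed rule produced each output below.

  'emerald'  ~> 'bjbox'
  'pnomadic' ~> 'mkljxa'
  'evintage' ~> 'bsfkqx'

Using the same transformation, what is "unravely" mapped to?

In each case the input is transformed by: delete the last 2 characters, then shift every letter 3 places backward in the alphabet (wrapping around).
Applying both steps to "unravely": "unrave", then "rkoxsb".

rkoxsb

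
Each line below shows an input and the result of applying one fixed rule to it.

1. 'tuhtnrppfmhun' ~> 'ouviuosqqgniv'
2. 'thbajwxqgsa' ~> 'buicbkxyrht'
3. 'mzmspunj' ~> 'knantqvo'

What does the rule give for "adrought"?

ubespvhi

Rule — shift every letter 1 place forward in the alphabet (wrapping around), then move the last character to the front.
Applying both steps to "adrought": "bespvhiu", then "ubespvhi".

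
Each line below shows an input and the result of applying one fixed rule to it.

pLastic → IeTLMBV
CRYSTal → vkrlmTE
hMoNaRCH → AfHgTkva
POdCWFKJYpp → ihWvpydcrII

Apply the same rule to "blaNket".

Looking at the pairs, the operation is to flip the case of every letter, then shift every letter 7 places backward in the alphabet (wrapping around).
For "blaNket", step one produces "BLAnKET"; step two turns that into "UETgDXM".

UETgDXM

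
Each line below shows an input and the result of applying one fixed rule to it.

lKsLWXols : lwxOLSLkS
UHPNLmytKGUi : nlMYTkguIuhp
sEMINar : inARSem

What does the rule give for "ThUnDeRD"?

Looking at the pairs, the operation is to flip the case of every letter, then move the first 3 characters to the end (rotate left by 3).
"ThUnDeRD" → "tHuNdErd" → "NdErdtHu".

NdErdtHu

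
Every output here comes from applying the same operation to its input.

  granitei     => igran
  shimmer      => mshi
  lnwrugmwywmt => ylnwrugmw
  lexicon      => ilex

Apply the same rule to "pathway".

hpat

Looking at the pairs, the operation is to delete the last 3 characters, then move the last character to the front.
Applying both steps to "pathway": "path", then "hpat".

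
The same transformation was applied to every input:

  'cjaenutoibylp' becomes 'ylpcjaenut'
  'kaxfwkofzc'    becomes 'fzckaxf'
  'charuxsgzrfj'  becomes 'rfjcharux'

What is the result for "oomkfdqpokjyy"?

The pattern: move the last 3 characters to the front (rotate right by 3), then delete the last 3 characters.
Doing the same to "oomkfdqpokjyy": "jyyoomkfdq".

jyyoomkfdq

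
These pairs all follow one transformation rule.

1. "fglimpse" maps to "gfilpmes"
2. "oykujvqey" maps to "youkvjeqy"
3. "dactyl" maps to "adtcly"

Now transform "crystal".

rcsyatl

Each output is the input with this applied: swap each adjacent pair of characters (1↔2, 3↔4, ...).
Doing the same to "crystal": "rcsyatl".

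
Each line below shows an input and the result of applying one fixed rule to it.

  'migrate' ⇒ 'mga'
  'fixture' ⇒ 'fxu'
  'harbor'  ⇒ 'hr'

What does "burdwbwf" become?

The rule is to keep every other character starting from the first (positions 1st, 3rd, 5th, ...), then delete the last character.
"burdwbwf" → "brww" → "brw".

brw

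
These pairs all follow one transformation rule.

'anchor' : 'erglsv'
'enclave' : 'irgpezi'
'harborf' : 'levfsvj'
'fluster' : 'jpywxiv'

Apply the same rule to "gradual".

Each output is the input with this applied: shift every letter 4 places forward in the alphabet (wrapping around).
Applying that to "gradual" gives "kvehyep".

kvehyep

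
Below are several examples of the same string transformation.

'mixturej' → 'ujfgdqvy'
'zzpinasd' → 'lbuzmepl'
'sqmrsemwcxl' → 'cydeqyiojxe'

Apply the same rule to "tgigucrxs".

susgodjef

Looking at the pairs, the operation is to move the first character to the end, then shift every letter 12 places forward in the alphabet (wrapping around).
On "tgigucrxs": the first step gives "gigucrxst", and the second then gives "susgodjef".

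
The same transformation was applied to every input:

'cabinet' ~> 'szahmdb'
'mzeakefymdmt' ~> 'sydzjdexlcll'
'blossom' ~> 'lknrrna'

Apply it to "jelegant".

In each case the input is transformed by: shift every letter 1 place backward in the alphabet (wrapping around), then swap the first and last characters.
Working it through for "jelegant": intermediate "idkdfzms", final "sdkdfzmi".

sdkdfzmi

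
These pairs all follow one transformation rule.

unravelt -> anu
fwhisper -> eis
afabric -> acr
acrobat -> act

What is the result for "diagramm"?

In each case the input is transformed by: sort the characters into alphabetical order, then keep one character in every 3, starting at position 1 (positions 1st, 4th, 7th, ...).
Working it through for "diagramm": intermediate "aadgimmr", final "agm".

agm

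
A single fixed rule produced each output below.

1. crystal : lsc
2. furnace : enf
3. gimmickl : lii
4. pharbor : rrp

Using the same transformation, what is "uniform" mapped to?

The rule is to reverse the string, then keep one character in every 3, starting at position 1 (positions 1st, 4th, 7th, ...).
On "uniform": the first step gives "mrofinu", and the second then gives "mfu".

mfu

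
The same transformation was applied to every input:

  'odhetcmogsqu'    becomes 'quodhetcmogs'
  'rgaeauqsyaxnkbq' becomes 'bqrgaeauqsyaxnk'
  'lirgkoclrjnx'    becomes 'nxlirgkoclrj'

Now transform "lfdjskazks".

Rule — move the last 2 characters to the front (rotate right by 2).
So "lfdjskazks" becomes "kslfdjskaz".

kslfdjskaz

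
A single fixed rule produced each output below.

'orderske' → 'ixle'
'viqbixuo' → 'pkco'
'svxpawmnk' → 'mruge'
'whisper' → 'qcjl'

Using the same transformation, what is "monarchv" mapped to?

The rule is to shift every letter 6 places backward in the alphabet (wrapping around), then keep every other character starting from the first (positions 1st, 3rd, 5th, ...).
So "monarchv" becomes "ghlb".

ghlb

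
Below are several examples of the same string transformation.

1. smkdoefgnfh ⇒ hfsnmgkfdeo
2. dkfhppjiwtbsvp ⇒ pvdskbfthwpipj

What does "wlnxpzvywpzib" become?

biwzlpnwxypvz

The transformation: move the last character to the front, then take characters alternately from the front and the back (1st, last, 2nd, 2nd-last, ...).
"wlnxpzvywpzib" → "bwlnxpzvywpzi" → "biwzlpnwxypvz".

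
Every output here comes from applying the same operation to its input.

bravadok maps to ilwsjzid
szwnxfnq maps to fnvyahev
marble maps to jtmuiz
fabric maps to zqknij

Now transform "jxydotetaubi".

mbicjqrfglwb

The rule is to shift every letter 8 places forward in the alphabet (wrapping around), then swap the front and back halves of the string.
Applying both steps to "jxydotetaubi": "rfglwbmbicjq", then "mbicjqrfglwb".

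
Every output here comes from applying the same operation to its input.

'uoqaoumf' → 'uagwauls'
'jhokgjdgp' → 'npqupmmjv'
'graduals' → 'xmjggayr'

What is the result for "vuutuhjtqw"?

abzanazpcw

In each case the input is transformed by: shift every letter 6 places forward in the alphabet (wrapping around), then swap each adjacent pair of characters (1↔2, 3↔4, ...).
Starting from "vuutuhjtqw": after the first operation, "baazanpzwc"; after the second, "abzanazpcw".
(Check on "graduals": → "mxgjagry" → "xmjggayr" ✓)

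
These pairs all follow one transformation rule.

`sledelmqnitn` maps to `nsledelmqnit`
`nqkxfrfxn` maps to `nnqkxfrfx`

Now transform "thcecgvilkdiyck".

kthcecgvilkdiyc

The transformation: move the last character to the front.
For "thcecgvilkdiyck" the result is "kthcecgvilkdiyc".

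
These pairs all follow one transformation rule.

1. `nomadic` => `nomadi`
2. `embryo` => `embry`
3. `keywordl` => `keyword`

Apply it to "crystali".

crystal

What's happening: delete the last character.
Applying that to "crystali" gives "crystal".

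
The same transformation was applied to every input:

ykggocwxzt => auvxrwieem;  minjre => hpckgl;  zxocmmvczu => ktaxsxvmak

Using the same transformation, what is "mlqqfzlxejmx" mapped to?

The rule is to shift every letter 2 places backward in the alphabet (wrapping around), then swap the front and back halves of the string.
"mlqqfzlxejmx" → "kjoodxjvchkv" → "jvchkvkjoodx".

jvchkvkjoodx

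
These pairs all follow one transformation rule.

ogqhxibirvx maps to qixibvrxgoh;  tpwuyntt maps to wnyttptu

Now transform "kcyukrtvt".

Looking at the pairs, the operation is to swap each adjacent pair of characters (1↔2, 3↔4, ...), then move the first 3 characters to the end (rotate left by 3).
Applying both steps to "kcyukrtvt": "ckuyrkvtt", then "yrkvttcku".

yrkvttcku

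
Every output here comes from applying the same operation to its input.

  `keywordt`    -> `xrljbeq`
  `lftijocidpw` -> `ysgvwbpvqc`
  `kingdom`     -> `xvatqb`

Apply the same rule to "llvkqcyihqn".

What's happening: shift every letter 13 places forward in the alphabet (wrapping around) — i.e. ROT13, then delete the last character.
For "llvkqcyihqn", step one produces "yyixdplvuda"; step two turns that into "yyixdplvud".

yyixdplvud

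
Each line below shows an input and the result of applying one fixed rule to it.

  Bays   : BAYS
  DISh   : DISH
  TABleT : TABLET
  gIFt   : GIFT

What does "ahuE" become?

AHUE

The pattern: convert every letter to uppercase.
Applying that to "ahuE" gives "AHUE".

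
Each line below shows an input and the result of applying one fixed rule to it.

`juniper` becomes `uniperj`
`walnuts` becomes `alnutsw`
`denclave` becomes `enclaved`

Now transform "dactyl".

Looking at the pairs, the operation is to move the first character to the end.
Applying that to "dactyl" gives "actyld".

actyld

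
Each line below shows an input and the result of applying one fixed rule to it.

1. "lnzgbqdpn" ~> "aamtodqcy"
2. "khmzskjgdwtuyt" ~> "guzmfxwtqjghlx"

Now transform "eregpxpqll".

yertckcdyr

Each output is the input with this applied: shift every letter 13 places forward in the alphabet (wrapping around) — i.e. ROT13, then swap the first and last characters.
"eregpxpqll" → "rertckcdyy" → "yertckcdyr".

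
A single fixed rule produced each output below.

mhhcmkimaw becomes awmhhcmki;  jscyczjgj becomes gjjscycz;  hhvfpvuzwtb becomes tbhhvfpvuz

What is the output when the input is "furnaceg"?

egfurna

Rule — move the last 3 characters to the front (rotate right by 3), then delete the first character.
So "furnaceg" becomes "egfurna".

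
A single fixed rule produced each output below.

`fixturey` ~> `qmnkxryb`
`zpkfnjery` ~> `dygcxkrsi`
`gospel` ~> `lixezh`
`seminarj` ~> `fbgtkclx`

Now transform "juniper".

gbixkcn

The transformation: shift every letter 7 places backward in the alphabet (wrapping around), then move the first 2 characters to the end (rotate left by 2).
For "juniper", step one produces "cngbixk"; step two turns that into "gbixkcn".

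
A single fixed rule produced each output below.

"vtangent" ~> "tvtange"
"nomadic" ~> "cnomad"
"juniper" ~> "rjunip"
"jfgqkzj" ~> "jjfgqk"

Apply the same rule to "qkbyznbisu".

Looking at the pairs, the operation is to move the last 2 characters to the front (rotate right by 2), then delete the first character.
For "qkbyznbisu" the result is "uqkbyznbi".

uqkbyznbi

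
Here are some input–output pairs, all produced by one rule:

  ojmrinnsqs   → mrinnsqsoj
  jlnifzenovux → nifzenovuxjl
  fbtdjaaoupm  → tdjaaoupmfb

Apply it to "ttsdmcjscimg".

The rule is to move the first 2 characters to the end (rotate left by 2).
For "ttsdmcjscimg" the result is "sdmcjscimgtt".

sdmcjscimgtt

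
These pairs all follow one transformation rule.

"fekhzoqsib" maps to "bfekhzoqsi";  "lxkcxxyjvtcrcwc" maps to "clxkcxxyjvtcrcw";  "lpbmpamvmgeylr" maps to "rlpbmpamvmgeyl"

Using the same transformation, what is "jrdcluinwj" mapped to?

The transformation: move the last character to the front.
"jrdcluinwj" → "jjrdcluinw".

jjrdcluinw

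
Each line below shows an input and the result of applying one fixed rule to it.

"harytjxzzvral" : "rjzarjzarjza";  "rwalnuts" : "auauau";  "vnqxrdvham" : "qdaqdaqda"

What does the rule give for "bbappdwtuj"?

The rule is to keep one character in every 3, starting at position 3 (positions 3rd, 6th, 9th, ...), then write the whole string 3 times in a row.
Applying that to "bbappdwtuj" gives "aduaduadu".

aduaduadu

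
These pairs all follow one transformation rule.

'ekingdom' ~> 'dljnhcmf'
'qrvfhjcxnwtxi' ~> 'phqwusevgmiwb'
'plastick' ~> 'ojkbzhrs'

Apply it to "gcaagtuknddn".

The pattern: take characters alternately from the front and the back (1st, last, 2nd, 2nd-last, ...), then shift every letter 1 place backward in the alphabet (wrapping around).
Starting from "gcaagtuknddn": after the first operation, "gncdadangktu"; after the second, "fmbczczmfjst".

fmbczczmfjst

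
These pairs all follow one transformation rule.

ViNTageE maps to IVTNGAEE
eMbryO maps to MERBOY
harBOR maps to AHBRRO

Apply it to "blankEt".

The transformation: swap each adjacent pair of characters (1↔2, 3↔4, ...), then convert every letter to uppercase.
For "blankEt", step one produces "lbnaEkt"; step two turns that into "LBNAEKT".

LBNAEKT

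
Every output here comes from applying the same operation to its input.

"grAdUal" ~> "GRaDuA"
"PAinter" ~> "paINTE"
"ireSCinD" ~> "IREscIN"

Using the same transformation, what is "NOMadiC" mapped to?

nomADI

Rule — flip the case of every letter, then delete the last character.
On "NOMadiC": the first step gives "nomADIc", and the second then gives "nomADI".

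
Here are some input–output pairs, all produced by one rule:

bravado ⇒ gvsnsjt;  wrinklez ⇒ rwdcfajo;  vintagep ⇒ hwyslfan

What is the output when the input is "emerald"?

vdsjwew

What's happening: shift every letter 8 places backward in the alphabet (wrapping around), then reverse the string.
On "emerald": the first step gives "wewjsdv", and the second then gives "vdsjwew".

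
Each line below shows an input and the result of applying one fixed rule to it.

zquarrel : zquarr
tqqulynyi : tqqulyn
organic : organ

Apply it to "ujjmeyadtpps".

ujjmeyadtp

Rule — delete the last 2 characters.
Doing the same to "ujjmeyadtpps": "ujjmeyadtp".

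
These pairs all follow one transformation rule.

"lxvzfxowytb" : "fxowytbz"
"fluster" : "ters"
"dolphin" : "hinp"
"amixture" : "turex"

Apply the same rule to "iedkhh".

The transformation: delete the first 3 characters, then move the first character to the end.
Starting from "iedkhh": after the first operation, "khh"; after the second, "hhk".

hhk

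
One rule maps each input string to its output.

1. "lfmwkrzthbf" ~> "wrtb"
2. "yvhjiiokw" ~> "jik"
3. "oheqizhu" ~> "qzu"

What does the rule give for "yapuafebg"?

ufb

The rule is to delete the first 3 characters, then keep every other character starting from the first (positions 1st, 3rd, 5th, ...).
Applying both steps to "yapuafebg": "uafebg", then "ufb".
(Check on "oheqizhu": → "qizhu" → "qzu" ✓)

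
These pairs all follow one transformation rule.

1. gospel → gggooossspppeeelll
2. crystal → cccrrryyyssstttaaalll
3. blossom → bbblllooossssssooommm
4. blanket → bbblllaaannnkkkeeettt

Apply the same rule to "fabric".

The rule is to repeat every character 3 times.
On "fabric" that produces "fffaaabbbrrriiiccc".

fffaaabbbrrriiiccc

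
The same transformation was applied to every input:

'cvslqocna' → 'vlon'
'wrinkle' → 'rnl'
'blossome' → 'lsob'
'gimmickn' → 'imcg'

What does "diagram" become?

The rule is to swap the first and last characters, then keep every other character starting from the second (positions 2nd, 4th, 6th, ...).
"diagram" → "miagrad" → "iga".

iga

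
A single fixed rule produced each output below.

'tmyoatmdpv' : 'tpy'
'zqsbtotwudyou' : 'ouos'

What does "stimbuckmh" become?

The pattern: keep one character in every 3, starting at position 3 (positions 3rd, 6th, 9th, ...), then move the first character to the end.
For "stimbuckmh", step one produces "ium"; step two turns that into "umi".

umi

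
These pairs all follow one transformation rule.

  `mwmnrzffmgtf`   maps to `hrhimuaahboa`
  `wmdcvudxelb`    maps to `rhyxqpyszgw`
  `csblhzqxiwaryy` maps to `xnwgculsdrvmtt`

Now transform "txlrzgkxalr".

What's happening: shift every letter 5 places backward in the alphabet (wrapping around).
"txlrzgkxalr" → "osgmubfsvgm".

osgmubfsvgm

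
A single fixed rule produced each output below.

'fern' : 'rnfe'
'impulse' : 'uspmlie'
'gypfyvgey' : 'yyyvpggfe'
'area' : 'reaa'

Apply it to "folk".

The transformation: sort the characters into reverse alphabetical order.
Doing the same to "folk": "olkf".

olkf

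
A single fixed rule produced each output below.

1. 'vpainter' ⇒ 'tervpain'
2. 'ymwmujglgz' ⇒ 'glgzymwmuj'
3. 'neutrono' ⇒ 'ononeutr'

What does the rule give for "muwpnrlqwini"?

The transformation: swap the front and back halves of the string, then move the first character to the end.
Applying both steps to "muwpnrlqwini": "lqwinimuwpnr", then "qwinimuwpnrl".

qwinimuwpnrl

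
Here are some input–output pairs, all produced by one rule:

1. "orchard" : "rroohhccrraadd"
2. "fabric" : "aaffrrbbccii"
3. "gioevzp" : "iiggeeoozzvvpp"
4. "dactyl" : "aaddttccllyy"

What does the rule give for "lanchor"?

The rule is to swap each adjacent pair of characters (1↔2, 3↔4, ...), then double every character.
"lanchor" → "alcnohr" → "aallccnnoohhrr".
(Check on "gioevzp": → "igeozvp" → "iiggeeoozzvvpp" ✓)

aallccnnoohhrr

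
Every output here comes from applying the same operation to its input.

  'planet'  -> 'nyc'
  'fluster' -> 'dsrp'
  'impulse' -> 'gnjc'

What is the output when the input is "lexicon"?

What's happening: keep every other character starting from the first (positions 1st, 3rd, 5th, ...), then shift every letter 2 places backward in the alphabet (wrapping around).
Starting from "lexicon": after the first operation, "lxcn"; after the second, "jval".

jval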